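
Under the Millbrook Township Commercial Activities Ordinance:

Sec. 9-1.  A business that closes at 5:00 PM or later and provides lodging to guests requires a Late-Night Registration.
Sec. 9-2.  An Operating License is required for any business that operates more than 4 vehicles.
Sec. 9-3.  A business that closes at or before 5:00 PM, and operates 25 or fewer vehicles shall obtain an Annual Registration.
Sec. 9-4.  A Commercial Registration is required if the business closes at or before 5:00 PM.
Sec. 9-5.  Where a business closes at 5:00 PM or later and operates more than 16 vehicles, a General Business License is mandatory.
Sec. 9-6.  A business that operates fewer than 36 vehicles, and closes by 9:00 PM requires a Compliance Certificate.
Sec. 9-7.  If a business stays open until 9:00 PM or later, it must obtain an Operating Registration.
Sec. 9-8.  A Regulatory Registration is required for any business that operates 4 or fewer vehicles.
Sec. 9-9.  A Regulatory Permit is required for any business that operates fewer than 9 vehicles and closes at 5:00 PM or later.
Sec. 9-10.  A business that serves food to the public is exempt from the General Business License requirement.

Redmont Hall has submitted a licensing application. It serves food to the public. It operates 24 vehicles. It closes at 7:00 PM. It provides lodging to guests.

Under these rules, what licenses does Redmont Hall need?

Compliance Certificate, Late-Night Registration, Operating License

Sec. 9-1. closes 7:00 PM, after 5:00 PM; provides lodging to guests → Late-Night Registration required.
Sec. 9-2. vehicles 24 > 4 → Operating License required.
Sec. 9-3. closes 7:00 PM, after 5:00 PM; vehicles 24 ≤ 25 → Annual Registration not required.
Sec. 9-4. closes 7:00 PM, after 5:00 PM → Commercial Registration not required.
Sec. 9-5. closes 7:00 PM, after 5:00 PM; vehicles 24 > 16 → General Business License required.
Sec. 9-6. vehicles 24 < 36; closes 7:00 PM, at/before 9:00 PM → Compliance Certificate required.
Sec. 9-7. closes 7:00 PM, at/before 9:00 PM → Operating Registration not required.
Sec. 9-8. vehicles 24 > 4 → Regulatory Registration not required.
Sec. 9-9. vehicles 24 ≥ 9; closes 7:00 PM, after 5:00 PM → Regulatory Permit not required.
Sec. 9-10. serves food to the public → exempt from General Business License.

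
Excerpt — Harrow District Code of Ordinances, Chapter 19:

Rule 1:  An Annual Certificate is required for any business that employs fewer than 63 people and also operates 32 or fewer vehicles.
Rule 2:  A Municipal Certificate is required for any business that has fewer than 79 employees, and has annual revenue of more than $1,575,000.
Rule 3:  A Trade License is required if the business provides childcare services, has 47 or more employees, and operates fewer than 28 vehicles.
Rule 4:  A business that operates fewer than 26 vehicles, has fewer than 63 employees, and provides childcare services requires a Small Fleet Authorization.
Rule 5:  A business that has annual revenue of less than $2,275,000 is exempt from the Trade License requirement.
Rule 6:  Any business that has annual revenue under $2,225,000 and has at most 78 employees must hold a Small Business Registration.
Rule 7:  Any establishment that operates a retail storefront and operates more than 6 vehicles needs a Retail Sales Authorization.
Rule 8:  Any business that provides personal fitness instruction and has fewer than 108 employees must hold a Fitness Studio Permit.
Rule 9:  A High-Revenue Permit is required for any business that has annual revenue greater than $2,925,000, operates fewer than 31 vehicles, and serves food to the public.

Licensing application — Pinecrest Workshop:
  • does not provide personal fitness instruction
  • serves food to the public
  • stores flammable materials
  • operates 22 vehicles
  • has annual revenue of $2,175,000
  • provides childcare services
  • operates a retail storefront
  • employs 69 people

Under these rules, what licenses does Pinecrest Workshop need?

Rule 1: employees 69 ≥ 63; vehicles 22 ≤ 32 → Annual Certificate not required.
Rule 2: employees 69 < 79; revenue $2,175,000 > $1,575,000 → Municipal Certificate required.
Rule 3: provides childcare services; employees 69 ≥ 47; vehicles 22 < 28 → Trade License required.
Rule 4: vehicles 22 < 26; employees 69 ≥ 63; provides childcare services → Small Fleet Authorization not required.
Rule 5: revenue $2,175,000 < $2,275,000 → exempt from Trade License.
Rule 6: revenue $2,175,000 < $2,225,000; employees 69 ≤ 78 → Small Business Registration required.
Rule 7: operates a retail storefront; vehicles 22 > 6 → Retail Sales Authorization required.
Rule 8: does not provide personal fitness instruction; employees 69 < 108 → Fitness Studio Permit not required.
Rule 9: revenue $2,175,000 ≤ $2,925,000; vehicles 22 < 31; serves food to the public → High-Revenue Permit not required.

Municipal Certificate, Retail Sales Authorization, Small Business Registration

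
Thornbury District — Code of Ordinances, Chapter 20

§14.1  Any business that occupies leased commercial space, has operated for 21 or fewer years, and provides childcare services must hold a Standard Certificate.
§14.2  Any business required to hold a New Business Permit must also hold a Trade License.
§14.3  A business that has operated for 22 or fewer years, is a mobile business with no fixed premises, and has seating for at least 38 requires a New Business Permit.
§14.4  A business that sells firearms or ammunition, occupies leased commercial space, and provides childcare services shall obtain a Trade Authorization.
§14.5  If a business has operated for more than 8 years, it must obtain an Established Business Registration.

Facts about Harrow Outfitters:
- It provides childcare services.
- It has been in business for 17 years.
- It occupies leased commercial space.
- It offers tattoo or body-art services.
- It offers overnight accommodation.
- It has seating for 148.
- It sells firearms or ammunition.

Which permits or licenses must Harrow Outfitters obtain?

§14.1 occupies leased commercial space; years in business 17 ≤ 21; provides childcare services → Standard Certificate required.
§14.2 New Business Permit is not required → no effect.
§14.3 years in business 17 ≤ 22; occupies leased commercial space (not: is a mobile business with no fixed premises); seating 148 ≥ 38 → New Business Permit not required.
§14.4 sells firearms or ammunition; occupies leased commercial space; provides childcare services → Trade Authorization required.
§14.5 years in business 17 > 8 → Established Business Registration required.

Established Business Registration, Standard Certificate, Trade Authorization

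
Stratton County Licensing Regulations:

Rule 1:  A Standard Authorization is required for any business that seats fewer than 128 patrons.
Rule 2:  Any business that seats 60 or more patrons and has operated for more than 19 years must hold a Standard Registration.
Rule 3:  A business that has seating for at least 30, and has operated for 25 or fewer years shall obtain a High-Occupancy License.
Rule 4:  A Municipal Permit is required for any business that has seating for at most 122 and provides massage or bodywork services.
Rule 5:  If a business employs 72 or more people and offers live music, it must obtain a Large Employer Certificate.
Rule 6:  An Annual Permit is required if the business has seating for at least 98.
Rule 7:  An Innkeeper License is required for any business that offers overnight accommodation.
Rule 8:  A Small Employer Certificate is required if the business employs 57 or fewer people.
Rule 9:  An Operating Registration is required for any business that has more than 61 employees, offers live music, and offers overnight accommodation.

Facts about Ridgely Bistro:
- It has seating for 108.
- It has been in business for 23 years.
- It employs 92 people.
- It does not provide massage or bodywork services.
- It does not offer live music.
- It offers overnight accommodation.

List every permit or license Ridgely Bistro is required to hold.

Rule 1: seating 108 < 128 → Standard Authorization required.
Rule 2: seating 108 ≥ 60; years in business 23 > 19 → Standard Registration required.
Rule 3: seating 108 ≥ 30; years in business 23 ≤ 25 → High-Occupancy License required.
Rule 4: seating 108 ≤ 122; does not provide massage or bodywork services → Municipal Permit not required.
Rule 5: employees 92 ≥ 72; does not offer live music → Large Employer Certificate not required.
Rule 6: seating 108 ≥ 98 → Annual Permit required.
Rule 7: offers overnight accommodation → Innkeeper License required.
Rule 8: employees 92 > 57 → Small Employer Certificate not required.
Rule 9: employees 92 > 61; does not offer live music; offers overnight accommodation → Operating Registration not required.

Annual Permit, High-Occupancy License, Innkeeper License, Standard Authorization, Standard Registration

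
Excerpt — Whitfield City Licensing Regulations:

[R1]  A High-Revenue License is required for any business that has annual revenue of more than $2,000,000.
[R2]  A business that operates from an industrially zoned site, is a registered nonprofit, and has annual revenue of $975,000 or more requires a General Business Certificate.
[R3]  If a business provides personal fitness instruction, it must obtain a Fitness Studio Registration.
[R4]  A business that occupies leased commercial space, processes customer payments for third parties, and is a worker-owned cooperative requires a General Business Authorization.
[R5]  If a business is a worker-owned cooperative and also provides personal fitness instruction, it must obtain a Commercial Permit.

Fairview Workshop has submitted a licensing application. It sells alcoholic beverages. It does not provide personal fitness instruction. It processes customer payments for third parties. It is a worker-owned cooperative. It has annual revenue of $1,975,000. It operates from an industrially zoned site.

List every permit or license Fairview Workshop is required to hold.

None

[R1] revenue $1,975,000 ≤ $2,000,000 → High-Revenue License not required.
[R2] operates from an industrially zoned site; is a worker-owned cooperative (not: is a registered nonprofit); revenue $1,975,000 ≥ $975,000 → General Business Certificate not required.
[R3] does not provide personal fitness instruction → Fitness Studio Registration not required.
[R4] operates from an industrially zoned site (not: occupies leased commercial space); processes customer payments for third parties; is a worker-owned cooperative → General Business Authorization not required.
[R5] is a worker-owned cooperative; does not provide personal fitness instruction → Commercial Permit not required.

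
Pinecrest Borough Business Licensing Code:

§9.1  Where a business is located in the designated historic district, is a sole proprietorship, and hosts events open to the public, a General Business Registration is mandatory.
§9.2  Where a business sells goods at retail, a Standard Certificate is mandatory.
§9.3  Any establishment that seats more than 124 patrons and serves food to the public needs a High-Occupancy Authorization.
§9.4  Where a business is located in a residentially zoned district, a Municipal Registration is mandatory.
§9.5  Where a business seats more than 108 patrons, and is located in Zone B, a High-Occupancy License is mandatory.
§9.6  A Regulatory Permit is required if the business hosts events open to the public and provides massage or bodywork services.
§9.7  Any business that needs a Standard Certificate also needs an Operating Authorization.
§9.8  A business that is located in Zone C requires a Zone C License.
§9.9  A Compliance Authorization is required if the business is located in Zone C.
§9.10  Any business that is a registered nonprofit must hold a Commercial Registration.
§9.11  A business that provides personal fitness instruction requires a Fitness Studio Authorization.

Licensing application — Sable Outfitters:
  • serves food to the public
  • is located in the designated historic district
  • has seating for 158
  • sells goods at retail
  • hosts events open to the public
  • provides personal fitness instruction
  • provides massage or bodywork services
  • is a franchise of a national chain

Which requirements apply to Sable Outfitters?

§9.1 is located in the designated historic district; is a franchise of a national chain (not: is a sole proprietorship); hosts events open to the public → General Business Registration not required.
§9.2 sells goods at retail → Standard Certificate required.
§9.3 seating 158 > 124; serves food to the public → High-Occupancy Authorization required.
§9.4 is located in the designated historic district (not: is located in a residentially zoned district) → Municipal Registration not required.
§9.5 seating 158 > 108; is located in the designated historic district (not: is located in Zone B) → High-Occupancy License not required.
§9.6 hosts events open to the public; provides massage or bodywork services → Regulatory Permit required.
§9.7 Standard Certificate is required → Operating Authorization also required.
§9.8 is located in the designated historic district (not: is located in Zone C) → Zone C License not required.
§9.9 is located in the designated historic district (not: is located in Zone C) → Compliance Authorization not required.
§9.10 is a franchise of a national chain (not: is a registered nonprofit) → Commercial Registration not required.
§9.11 provides personal fitness instruction → Fitness Studio Authorization required.

Fitness Studio Authorization, High-Occupancy Authorization, Operating Authorization, Regulatory Permit, Standard Certificate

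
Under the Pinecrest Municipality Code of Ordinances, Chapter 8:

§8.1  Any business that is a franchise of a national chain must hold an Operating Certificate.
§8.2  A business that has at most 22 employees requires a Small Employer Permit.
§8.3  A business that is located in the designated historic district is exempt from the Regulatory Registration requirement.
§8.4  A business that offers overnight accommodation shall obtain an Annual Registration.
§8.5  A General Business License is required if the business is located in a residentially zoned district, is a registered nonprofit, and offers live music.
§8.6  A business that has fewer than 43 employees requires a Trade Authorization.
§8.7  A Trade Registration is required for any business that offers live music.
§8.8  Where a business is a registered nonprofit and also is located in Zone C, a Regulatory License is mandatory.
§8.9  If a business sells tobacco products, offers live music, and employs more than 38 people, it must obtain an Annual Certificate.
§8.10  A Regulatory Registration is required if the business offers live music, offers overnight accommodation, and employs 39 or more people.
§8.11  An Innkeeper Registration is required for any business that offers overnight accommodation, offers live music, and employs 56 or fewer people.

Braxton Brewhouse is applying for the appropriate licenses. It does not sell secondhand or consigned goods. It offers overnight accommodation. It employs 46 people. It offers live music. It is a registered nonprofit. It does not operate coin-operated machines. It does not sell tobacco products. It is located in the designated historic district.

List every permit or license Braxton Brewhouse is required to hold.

Annual Registration, Innkeeper Registration, Trade Registration

§8.1 is a registered nonprofit (not: is a franchise of a national chain) → Operating Certificate not required.
§8.2 employees 46 > 22 → Small Employer Permit not required.
§8.3 is located in the designated historic district → exempt from Regulatory Registration.
§8.4 offers overnight accommodation → Annual Registration required.
§8.5 is located in the designated historic district (not: is located in a residentially zoned district); is a registered nonprofit; offers live music → General Business License not required.
§8.6 employees 46 ≥ 43 → Trade Authorization not required.
§8.7 offers live music → Trade Registration required.
§8.8 is a registered nonprofit; is located in the designated historic district (not: is located in Zone C) → Regulatory License not required.
§8.9 does not sell tobacco products; offers live music; employees 46 > 38 → Annual Certificate not required.
§8.10 offers live music; offers overnight accommodation; employees 46 ≥ 39 → Regulatory Registration required.
§8.11 offers overnight accommodation; offers live music; employees 46 ≤ 56 → Innkeeper Registration required.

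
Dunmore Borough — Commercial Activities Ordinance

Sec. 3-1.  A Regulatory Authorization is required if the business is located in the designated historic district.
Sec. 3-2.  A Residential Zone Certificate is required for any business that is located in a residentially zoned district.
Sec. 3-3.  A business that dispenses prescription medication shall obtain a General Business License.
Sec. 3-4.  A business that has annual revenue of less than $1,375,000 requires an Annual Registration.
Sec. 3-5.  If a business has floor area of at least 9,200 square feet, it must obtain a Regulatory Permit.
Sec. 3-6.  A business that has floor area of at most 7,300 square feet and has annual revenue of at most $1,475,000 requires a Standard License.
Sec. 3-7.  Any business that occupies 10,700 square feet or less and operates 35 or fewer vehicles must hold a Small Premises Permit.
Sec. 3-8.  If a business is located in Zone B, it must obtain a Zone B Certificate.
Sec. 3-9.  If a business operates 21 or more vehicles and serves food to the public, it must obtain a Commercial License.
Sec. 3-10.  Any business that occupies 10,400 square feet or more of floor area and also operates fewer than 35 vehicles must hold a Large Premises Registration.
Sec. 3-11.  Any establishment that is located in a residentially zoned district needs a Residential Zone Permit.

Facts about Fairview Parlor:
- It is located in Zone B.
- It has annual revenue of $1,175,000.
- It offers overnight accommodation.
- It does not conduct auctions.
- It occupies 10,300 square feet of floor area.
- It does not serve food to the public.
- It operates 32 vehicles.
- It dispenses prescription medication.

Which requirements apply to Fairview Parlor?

Annual Registration, General Business License, Regulatory Permit, Small Premises Permit, Zone B Certificate

Sec. 3-1. is located in Zone B (not: is located in the designated historic district) → Regulatory Authorization not required.
Sec. 3-2. is located in Zone B (not: is located in a residentially zoned district) → Residential Zone Certificate not required.
Sec. 3-3. dispenses prescription medication → General Business License required.
Sec. 3-4. revenue $1,175,000 < $1,375,000 → Annual Registration required.
Sec. 3-5. floor area 10,300 square feet ≥ 9,200 square feet → Regulatory Permit required.
Sec. 3-6. floor area 10,300 square feet > 7,300 square feet; revenue $1,175,000 ≤ $1,475,000 → Standard License not required.
Sec. 3-7. floor area 10,300 square feet ≤ 10,700 square feet; vehicles 32 ≤ 35 → Small Premises Permit required.
Sec. 3-8. is located in Zone B → Zone B Certificate required.
Sec. 3-9. vehicles 32 ≥ 21; does not serve food to the public → Commercial License not required.
Sec. 3-10. floor area 10,300 square feet < 10,400 square feet; vehicles 32 < 35 → Large Premises Registration not required.
Sec. 3-11. is located in Zone B (not: is located in a residentially zoned district) → Residential Zone Permit not required.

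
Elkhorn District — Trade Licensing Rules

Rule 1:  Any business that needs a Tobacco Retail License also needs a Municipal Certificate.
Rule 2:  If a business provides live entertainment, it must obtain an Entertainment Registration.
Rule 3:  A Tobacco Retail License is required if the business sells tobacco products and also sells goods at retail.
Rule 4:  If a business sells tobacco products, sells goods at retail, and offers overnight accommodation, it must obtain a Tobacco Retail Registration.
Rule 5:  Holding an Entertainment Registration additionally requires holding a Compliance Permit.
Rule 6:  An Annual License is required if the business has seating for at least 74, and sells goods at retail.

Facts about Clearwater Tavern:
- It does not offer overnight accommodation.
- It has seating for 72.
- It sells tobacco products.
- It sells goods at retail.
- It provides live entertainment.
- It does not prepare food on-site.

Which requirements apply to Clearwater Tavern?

Rule 1: Tobacco Retail License is required → Municipal Certificate also required.
Rule 2: provides live entertainment → Entertainment Registration required.
Rule 3: sells tobacco products; sells goods at retail → Tobacco Retail License required.
Rule 4: sells tobacco products; sells goods at retail; does not offer overnight accommodation → Tobacco Retail Registration not required.
Rule 5: Entertainment Registration is required → Compliance Permit also required.
Rule 6: seating 72 < 74; sells goods at retail → Annual License not required.

Compliance Permit, Entertainment Registration, Municipal Certificate, Tobacco Retail License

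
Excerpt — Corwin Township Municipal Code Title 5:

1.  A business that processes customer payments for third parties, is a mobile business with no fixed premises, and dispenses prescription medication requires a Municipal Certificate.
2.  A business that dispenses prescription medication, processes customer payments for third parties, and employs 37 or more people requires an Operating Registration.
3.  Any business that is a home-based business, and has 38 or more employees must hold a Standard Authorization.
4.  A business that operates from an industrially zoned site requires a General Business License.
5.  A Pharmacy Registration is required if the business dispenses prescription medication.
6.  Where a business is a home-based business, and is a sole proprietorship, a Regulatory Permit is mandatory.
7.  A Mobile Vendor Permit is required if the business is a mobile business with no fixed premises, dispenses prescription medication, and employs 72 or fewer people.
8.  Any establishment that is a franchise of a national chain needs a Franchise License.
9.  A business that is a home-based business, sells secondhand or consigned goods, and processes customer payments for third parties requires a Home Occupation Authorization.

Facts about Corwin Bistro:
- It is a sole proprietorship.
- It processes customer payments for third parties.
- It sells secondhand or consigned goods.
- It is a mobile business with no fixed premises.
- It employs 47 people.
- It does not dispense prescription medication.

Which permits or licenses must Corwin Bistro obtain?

None

1. processes customer payments for third parties; is a mobile business with no fixed premises; does not dispense prescription medication → Municipal Certificate not required.
2. does not dispense prescription medication; processes customer payments for third parties; employees 47 ≥ 37 → Operating Registration not required.
3. is a mobile business with no fixed premises (not: is a home-based business); employees 47 ≥ 38 → Standard Authorization not required.
4. is a mobile business with no fixed premises (not: operates from an industrially zoned site) → General Business License not required.
5. does not dispense prescription medication → Pharmacy Registration not required.
6. is a mobile business with no fixed premises (not: is a home-based business); is a sole proprietorship → Regulatory Permit not required.
7. is a mobile business with no fixed premises; does not dispense prescription medication; employees 47 ≤ 72 → Mobile Vendor Permit not required.
8. is a sole proprietorship (not: is a franchise of a national chain) → Franchise License not required.
9. is a mobile business with no fixed premises (not: is a home-based business); sells secondhand or consigned goods; processes customer payments for third parties → Home Occupation Authorization not required.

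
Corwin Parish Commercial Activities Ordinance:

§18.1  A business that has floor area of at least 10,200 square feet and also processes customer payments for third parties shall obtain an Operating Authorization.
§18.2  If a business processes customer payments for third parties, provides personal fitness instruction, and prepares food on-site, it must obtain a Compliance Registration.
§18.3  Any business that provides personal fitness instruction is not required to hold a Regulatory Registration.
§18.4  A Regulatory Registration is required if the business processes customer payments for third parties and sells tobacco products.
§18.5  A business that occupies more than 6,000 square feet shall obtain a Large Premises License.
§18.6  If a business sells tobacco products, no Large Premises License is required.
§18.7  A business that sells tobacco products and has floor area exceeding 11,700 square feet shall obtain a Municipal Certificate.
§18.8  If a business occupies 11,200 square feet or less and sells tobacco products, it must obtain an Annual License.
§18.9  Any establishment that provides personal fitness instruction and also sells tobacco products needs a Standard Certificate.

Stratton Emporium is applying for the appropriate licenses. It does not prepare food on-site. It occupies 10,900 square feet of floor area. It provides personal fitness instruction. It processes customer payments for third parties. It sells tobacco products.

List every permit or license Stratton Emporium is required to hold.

§18.1 floor area 10,900 square feet ≥ 10,200 square feet; processes customer payments for third parties → Operating Authorization required.
§18.2 processes customer payments for third parties; provides personal fitness instruction; does not prepare food on-site → Compliance Registration not required.
§18.3 provides personal fitness instruction → exempt from Regulatory Registration.
§18.4 processes customer payments for third parties; sells tobacco products → Regulatory Registration required.
§18.5 floor area 10,900 square feet > 6,000 square feet → Large Premises License required.
§18.6 sells tobacco products → exempt from Large Premises License.
§18.7 sells tobacco products; floor area 10,900 square feet ≤ 11,700 square feet → Municipal Certificate not required.
§18.8 floor area 10,900 square feet ≤ 11,200 square feet; sells tobacco products → Annual License required.
§18.9 provides personal fitness instruction; sells tobacco products → Standard Certificate required.

Annual License, Operating Authorization, Standard Certificate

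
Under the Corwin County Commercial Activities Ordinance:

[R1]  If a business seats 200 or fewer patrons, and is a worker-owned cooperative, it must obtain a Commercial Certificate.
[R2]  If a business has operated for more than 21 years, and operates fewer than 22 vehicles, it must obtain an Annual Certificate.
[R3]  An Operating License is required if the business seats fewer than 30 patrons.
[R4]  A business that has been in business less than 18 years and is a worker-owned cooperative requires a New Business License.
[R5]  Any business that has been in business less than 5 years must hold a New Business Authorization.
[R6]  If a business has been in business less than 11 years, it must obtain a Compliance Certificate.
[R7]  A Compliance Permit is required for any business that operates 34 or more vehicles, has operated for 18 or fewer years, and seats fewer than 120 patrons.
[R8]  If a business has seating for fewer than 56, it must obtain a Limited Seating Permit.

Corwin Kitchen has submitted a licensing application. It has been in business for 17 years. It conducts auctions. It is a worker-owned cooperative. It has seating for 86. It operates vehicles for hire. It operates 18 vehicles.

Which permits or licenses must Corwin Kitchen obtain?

[R1] seating 86 ≤ 200; is a worker-owned cooperative → Commercial Certificate required.
[R2] years in business 17 ≤ 21; vehicles 18 < 22 → Annual Certificate not required.
[R3] seating 86 ≥ 30 → Operating License not required.
[R4] years in business 17 < 18; is a worker-owned cooperative → New Business License required.
[R5] years in business 17 ≥ 5 → New Business Authorization not required.
[R6] years in business 17 ≥ 11 → Compliance Certificate not required.
[R7] vehicles 18 < 34; years in business 17 ≤ 18; seating 86 < 120 → Compliance Permit not required.
[R8] seating 86 ≥ 56 → Limited Seating Permit not required.

Commercial Certificate, New Business License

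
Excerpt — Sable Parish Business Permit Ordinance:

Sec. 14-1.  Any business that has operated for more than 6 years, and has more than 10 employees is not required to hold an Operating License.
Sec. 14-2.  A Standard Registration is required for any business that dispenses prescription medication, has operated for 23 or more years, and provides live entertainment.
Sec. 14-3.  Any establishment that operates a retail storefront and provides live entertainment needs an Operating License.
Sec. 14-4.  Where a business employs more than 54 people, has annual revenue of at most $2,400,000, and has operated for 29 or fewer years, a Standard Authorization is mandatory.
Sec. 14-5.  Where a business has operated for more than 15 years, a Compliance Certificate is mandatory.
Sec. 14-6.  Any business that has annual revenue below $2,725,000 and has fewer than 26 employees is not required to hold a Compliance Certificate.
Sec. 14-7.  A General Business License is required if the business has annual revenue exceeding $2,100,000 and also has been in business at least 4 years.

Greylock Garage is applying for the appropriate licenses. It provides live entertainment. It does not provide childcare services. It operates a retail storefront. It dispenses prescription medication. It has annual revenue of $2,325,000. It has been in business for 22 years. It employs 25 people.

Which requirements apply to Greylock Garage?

Sec. 14-1. years in business 22 > 6; employees 25 > 10 → exempt from Operating License.
Sec. 14-2. dispenses prescription medication; years in business 22 < 23; provides live entertainment → Standard Registration not required.
Sec. 14-3. operates a retail storefront; provides live entertainment → Operating License required.
Sec. 14-4. employees 25 ≤ 54; revenue $2,325,000 ≤ $2,400,000; years in business 22 ≤ 29 → Standard Authorization not required.
Sec. 14-5. years in business 22 > 15 → Compliance Certificate required.
Sec. 14-6. revenue $2,325,000 < $2,725,000; employees 25 < 26 → exempt from Compliance Certificate.
Sec. 14-7. revenue $2,325,000 > $2,100,000; years in business 22 ≥ 4 → General Business License required.

General Business License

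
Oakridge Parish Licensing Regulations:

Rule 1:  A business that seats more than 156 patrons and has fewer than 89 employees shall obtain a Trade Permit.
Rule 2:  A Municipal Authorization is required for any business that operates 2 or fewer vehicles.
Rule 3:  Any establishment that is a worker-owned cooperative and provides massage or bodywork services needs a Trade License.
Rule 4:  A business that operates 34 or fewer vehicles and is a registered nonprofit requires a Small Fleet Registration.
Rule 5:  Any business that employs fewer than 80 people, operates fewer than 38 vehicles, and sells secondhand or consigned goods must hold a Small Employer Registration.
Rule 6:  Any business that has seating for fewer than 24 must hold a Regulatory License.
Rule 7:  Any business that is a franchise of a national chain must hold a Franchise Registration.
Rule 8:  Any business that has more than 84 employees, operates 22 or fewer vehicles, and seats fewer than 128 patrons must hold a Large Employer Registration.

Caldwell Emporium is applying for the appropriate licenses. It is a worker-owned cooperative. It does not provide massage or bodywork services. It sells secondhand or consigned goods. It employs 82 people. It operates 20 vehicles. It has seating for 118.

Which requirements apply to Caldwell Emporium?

Rule 1: seating 118 ≤ 156; employees 82 < 89 → Trade Permit not required.
Rule 2: vehicles 20 > 2 → Municipal Authorization not required.
Rule 3: is a worker-owned cooperative; does not provide massage or bodywork services → Trade License not required.
Rule 4: vehicles 20 ≤ 34; is a worker-owned cooperative (not: is a registered nonprofit) → Small Fleet Registration not required.
Rule 5: employees 82 ≥ 80; vehicles 20 < 38; sells secondhand or consigned goods → Small Employer Registration not required.
Rule 6: seating 118 ≥ 24 → Regulatory License not required.
Rule 7: is a worker-owned cooperative (not: is a franchise of a national chain) → Franchise Registration not required.
Rule 8: employees 82 ≤ 84; vehicles 20 ≤ 22; seating 118 < 128 → Large Employer Registration not required.

None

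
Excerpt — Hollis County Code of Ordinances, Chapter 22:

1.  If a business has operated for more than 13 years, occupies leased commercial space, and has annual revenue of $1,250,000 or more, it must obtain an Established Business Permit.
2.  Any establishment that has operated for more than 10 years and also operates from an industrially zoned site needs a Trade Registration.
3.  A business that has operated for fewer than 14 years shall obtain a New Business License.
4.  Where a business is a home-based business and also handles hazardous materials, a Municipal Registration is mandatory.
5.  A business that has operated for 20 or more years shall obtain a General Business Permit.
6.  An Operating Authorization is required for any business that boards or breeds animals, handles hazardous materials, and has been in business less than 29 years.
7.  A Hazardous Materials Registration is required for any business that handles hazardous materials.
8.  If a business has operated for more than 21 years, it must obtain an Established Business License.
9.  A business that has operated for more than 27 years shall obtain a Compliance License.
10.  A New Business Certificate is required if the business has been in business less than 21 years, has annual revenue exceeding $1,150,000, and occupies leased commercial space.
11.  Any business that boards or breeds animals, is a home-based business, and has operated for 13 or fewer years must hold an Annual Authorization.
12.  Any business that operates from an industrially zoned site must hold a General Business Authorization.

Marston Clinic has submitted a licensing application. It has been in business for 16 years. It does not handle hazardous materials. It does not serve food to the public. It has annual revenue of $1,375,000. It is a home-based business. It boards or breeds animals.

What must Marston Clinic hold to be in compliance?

1. years in business 16 > 13; is a home-based business (not: occupies leased commercial space); revenue $1,375,000 ≥ $1,250,000 → Established Business Permit not required.
2. years in business 16 > 10; is a home-based business (not: operates from an industrially zoned site) → Trade Registration not required.
3. years in business 16 ≥ 14 → New Business License not required.
4. is a home-based business; does not handle hazardous materials → Municipal Registration not required.
5. years in business 16 < 20 → General Business Permit not required.
6. boards or breeds animals; does not handle hazardous materials; years in business 16 < 29 → Operating Authorization not required.
7. does not handle hazardous materials → Hazardous Materials Registration not required.
8. years in business 16 ≤ 21 → Established Business License not required.
9. years in business 16 ≤ 27 → Compliance License not required.
10. years in business 16 < 21; revenue $1,375,000 > $1,150,000; is a home-based business (not: occupies leased commercial space) → New Business Certificate not required.
11. boards or breeds animals; is a home-based business; years in business 16 > 13 → Annual Authorization not required.
12. is a home-based business (not: operates from an industrially zoned site) → General Business Authorization not required.

None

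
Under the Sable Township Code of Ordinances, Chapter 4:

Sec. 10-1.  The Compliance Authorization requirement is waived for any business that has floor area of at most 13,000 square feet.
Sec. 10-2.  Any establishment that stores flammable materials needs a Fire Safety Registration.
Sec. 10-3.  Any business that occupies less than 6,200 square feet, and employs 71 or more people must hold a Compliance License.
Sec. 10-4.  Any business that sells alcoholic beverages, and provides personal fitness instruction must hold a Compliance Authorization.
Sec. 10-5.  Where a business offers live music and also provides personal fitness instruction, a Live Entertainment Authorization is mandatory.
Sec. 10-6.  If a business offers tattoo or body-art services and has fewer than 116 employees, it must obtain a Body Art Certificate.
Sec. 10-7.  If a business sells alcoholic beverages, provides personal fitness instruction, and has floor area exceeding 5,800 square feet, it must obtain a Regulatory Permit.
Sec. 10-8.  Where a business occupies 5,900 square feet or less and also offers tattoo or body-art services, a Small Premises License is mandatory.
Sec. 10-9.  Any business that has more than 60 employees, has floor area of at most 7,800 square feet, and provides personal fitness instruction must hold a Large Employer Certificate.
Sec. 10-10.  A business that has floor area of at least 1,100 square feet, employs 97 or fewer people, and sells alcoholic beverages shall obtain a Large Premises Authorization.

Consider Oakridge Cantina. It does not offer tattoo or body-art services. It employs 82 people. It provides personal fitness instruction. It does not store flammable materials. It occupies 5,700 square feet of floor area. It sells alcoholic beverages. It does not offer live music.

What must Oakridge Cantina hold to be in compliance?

Compliance License, Large Employer Certificate, Large Premises Authorization

Sec. 10-1. floor area 5,700 square feet ≤ 13,000 square feet → exempt from Compliance Authorization.
Sec. 10-2. does not store flammable materials → Fire Safety Registration not required.
Sec. 10-3. floor area 5,700 square feet < 6,200 square feet; employees 82 ≥ 71 → Compliance License required.
Sec. 10-4. sells alcoholic beverages; provides personal fitness instruction → Compliance Authorization required.
Sec. 10-5. does not offer live music; provides personal fitness instruction → Live Entertainment Authorization not required.
Sec. 10-6. does not offer tattoo or body-art services; employees 82 < 116 → Body Art Certificate not required.
Sec. 10-7. sells alcoholic beverages; provides personal fitness instruction; floor area 5,700 square feet ≤ 5,800 square feet → Regulatory Permit not required.
Sec. 10-8. floor area 5,700 square feet ≤ 5,900 square feet; does not offer tattoo or body-art services → Small Premises License not required.
Sec. 10-9. employees 82 > 60; floor area 5,700 square feet ≤ 7,800 square feet; provides personal fitness instruction → Large Employer Certificate required.
Sec. 10-10. floor area 5,700 square feet ≥ 1,100 square feet; employees 82 ≤ 97; sells alcoholic beverages → Large Premises Authorization required.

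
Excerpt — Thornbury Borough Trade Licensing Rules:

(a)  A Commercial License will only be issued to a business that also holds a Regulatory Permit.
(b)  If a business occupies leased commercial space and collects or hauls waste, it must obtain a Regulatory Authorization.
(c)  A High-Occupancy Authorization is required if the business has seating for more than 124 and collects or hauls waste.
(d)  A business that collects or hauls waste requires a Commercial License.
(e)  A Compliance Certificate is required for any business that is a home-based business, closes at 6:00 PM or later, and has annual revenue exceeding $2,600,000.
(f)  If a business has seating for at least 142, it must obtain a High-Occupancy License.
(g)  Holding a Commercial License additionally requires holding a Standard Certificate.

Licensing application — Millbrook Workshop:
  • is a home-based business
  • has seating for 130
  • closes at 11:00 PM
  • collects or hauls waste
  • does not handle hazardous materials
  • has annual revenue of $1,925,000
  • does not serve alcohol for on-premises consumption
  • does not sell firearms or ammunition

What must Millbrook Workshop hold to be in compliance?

Commercial License, High-Occupancy Authorization, Regulatory Permit, Standard Certificate

(a) Commercial License is required → Regulatory Permit also required.
(b) is a home-based business (not: occupies leased commercial space); collects or hauls waste → Regulatory Authorization not required.
(c) seating 130 > 124; collects or hauls waste → High-Occupancy Authorization required.
(d) collects or hauls waste → Commercial License required.
(e) is a home-based business; closes 11:00 PM, after 6:00 PM; revenue $1,925,000 ≤ $2,600,000 → Compliance Certificate not required.
(f) seating 130 < 142 → High-Occupancy License not required.
(g) Commercial License is required → Standard Certificate also required.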